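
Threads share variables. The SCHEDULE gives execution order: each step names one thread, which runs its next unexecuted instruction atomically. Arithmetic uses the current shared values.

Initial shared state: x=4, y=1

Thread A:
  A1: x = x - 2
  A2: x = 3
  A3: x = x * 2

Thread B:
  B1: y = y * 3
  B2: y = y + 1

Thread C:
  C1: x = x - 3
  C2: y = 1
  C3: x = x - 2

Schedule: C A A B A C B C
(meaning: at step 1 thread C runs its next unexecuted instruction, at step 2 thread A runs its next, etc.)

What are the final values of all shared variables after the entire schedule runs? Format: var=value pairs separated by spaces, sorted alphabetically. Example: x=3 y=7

Step 1: thread C executes C1 (x = x - 3). Shared: x=1 y=1. PCs: A@0 B@0 C@1
Step 2: thread A executes A1 (x = x - 2). Shared: x=-1 y=1. PCs: A@1 B@0 C@1
Step 3: thread A executes A2 (x = 3). Shared: x=3 y=1. PCs: A@2 B@0 C@1
Step 4: thread B executes B1 (y = y * 3). Shared: x=3 y=3. PCs: A@2 B@1 C@1
Step 5: thread A executes A3 (x = x * 2). Shared: x=6 y=3. PCs: A@3 B@1 C@1
Step 6: thread C executes C2 (y = 1). Shared: x=6 y=1. PCs: A@3 B@1 C@2
Step 7: thread B executes B2 (y = y + 1). Shared: x=6 y=2. PCs: A@3 B@2 C@2
Step 8: thread C executes C3 (x = x - 2). Shared: x=4 y=2. PCs: A@3 B@2 C@3

Answer: x=4 y=2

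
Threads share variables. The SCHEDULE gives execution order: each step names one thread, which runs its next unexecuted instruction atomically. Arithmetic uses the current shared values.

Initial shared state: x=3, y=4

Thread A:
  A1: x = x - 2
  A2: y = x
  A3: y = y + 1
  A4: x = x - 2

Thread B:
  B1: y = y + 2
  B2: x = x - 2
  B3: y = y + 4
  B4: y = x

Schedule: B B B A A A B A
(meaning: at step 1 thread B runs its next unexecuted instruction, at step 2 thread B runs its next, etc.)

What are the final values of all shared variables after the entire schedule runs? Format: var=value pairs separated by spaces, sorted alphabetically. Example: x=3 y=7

Answer: x=-3 y=-1

Derivation:
Step 1: thread B executes B1 (y = y + 2). Shared: x=3 y=6. PCs: A@0 B@1
Step 2: thread B executes B2 (x = x - 2). Shared: x=1 y=6. PCs: A@0 B@2
Step 3: thread B executes B3 (y = y + 4). Shared: x=1 y=10. PCs: A@0 B@3
Step 4: thread A executes A1 (x = x - 2). Shared: x=-1 y=10. PCs: A@1 B@3
Step 5: thread A executes A2 (y = x). Shared: x=-1 y=-1. PCs: A@2 B@3
Step 6: thread A executes A3 (y = y + 1). Shared: x=-1 y=0. PCs: A@3 B@3
Step 7: thread B executes B4 (y = x). Shared: x=-1 y=-1. PCs: A@3 B@4
Step 8: thread A executes A4 (x = x - 2). Shared: x=-3 y=-1. PCs: A@4 B@4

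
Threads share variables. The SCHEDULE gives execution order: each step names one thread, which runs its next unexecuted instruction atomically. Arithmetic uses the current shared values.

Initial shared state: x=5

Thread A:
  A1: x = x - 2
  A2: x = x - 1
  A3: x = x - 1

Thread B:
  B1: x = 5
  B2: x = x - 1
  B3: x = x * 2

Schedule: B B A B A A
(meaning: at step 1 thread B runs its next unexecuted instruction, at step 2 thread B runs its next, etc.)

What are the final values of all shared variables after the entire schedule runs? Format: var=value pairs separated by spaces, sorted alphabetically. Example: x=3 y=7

Answer: x=2

Derivation:
Step 1: thread B executes B1 (x = 5). Shared: x=5. PCs: A@0 B@1
Step 2: thread B executes B2 (x = x - 1). Shared: x=4. PCs: A@0 B@2
Step 3: thread A executes A1 (x = x - 2). Shared: x=2. PCs: A@1 B@2
Step 4: thread B executes B3 (x = x * 2). Shared: x=4. PCs: A@1 B@3
Step 5: thread A executes A2 (x = x - 1). Shared: x=3. PCs: A@2 B@3
Step 6: thread A executes A3 (x = x - 1). Shared: x=2. PCs: A@3 B@3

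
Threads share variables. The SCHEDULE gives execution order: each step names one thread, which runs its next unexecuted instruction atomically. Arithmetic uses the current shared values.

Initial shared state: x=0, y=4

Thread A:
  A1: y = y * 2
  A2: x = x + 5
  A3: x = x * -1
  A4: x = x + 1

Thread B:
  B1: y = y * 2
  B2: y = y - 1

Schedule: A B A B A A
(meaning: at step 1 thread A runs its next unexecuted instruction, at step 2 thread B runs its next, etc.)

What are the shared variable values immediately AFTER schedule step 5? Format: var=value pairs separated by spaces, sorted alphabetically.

Step 1: thread A executes A1 (y = y * 2). Shared: x=0 y=8. PCs: A@1 B@0
Step 2: thread B executes B1 (y = y * 2). Shared: x=0 y=16. PCs: A@1 B@1
Step 3: thread A executes A2 (x = x + 5). Shared: x=5 y=16. PCs: A@2 B@1
Step 4: thread B executes B2 (y = y - 1). Shared: x=5 y=15. PCs: A@2 B@2
Step 5: thread A executes A3 (x = x * -1). Shared: x=-5 y=15. PCs: A@3 B@2

Answer: x=-5 y=15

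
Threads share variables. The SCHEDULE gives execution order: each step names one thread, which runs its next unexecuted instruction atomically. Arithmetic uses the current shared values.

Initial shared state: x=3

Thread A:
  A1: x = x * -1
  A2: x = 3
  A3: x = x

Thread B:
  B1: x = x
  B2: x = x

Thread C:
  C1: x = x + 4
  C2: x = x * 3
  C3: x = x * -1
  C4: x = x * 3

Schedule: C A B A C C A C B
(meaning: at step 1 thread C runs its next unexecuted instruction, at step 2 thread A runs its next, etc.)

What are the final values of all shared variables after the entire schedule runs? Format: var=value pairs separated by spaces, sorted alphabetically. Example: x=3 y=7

Step 1: thread C executes C1 (x = x + 4). Shared: x=7. PCs: A@0 B@0 C@1
Step 2: thread A executes A1 (x = x * -1). Shared: x=-7. PCs: A@1 B@0 C@1
Step 3: thread B executes B1 (x = x). Shared: x=-7. PCs: A@1 B@1 C@1
Step 4: thread A executes A2 (x = 3). Shared: x=3. PCs: A@2 B@1 C@1
Step 5: thread C executes C2 (x = x * 3). Shared: x=9. PCs: A@2 B@1 C@2
Step 6: thread C executes C3 (x = x * -1). Shared: x=-9. PCs: A@2 B@1 C@3
Step 7: thread A executes A3 (x = x). Shared: x=-9. PCs: A@3 B@1 C@3
Step 8: thread C executes C4 (x = x * 3). Shared: x=-27. PCs: A@3 B@1 C@4
Step 9: thread B executes B2 (x = x). Shared: x=-27. PCs: A@3 B@2 C@4

Answer: x=-27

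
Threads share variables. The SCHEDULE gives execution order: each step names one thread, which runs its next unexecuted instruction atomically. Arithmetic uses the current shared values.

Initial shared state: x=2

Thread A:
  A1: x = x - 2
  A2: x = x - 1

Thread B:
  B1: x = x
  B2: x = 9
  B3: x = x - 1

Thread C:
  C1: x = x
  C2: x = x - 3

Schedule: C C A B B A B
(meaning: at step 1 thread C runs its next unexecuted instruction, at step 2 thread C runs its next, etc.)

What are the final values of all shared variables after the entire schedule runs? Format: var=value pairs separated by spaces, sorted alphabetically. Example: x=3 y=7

Answer: x=7

Derivation:
Step 1: thread C executes C1 (x = x). Shared: x=2. PCs: A@0 B@0 C@1
Step 2: thread C executes C2 (x = x - 3). Shared: x=-1. PCs: A@0 B@0 C@2
Step 3: thread A executes A1 (x = x - 2). Shared: x=-3. PCs: A@1 B@0 C@2
Step 4: thread B executes B1 (x = x). Shared: x=-3. PCs: A@1 B@1 C@2
Step 5: thread B executes B2 (x = 9). Shared: x=9. PCs: A@1 B@2 C@2
Step 6: thread A executes A2 (x = x - 1). Shared: x=8. PCs: A@2 B@2 C@2
Step 7: thread B executes B3 (x = x - 1). Shared: x=7. PCs: A@2 B@3 C@2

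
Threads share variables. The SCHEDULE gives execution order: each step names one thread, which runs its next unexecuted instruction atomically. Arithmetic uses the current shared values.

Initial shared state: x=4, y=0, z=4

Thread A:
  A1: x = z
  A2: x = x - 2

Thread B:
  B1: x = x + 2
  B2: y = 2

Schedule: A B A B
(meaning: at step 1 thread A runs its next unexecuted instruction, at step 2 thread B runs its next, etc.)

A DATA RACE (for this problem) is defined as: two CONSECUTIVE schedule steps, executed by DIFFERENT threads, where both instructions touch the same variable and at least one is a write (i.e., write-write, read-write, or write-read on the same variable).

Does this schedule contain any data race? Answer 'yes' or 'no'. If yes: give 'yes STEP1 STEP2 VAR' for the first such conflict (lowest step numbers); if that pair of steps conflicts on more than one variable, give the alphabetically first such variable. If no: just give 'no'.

Answer: yes 1 2 x

Derivation:
Steps 1,2: A(x = z) vs B(x = x + 2). RACE on x (W-W).
Steps 2,3: B(x = x + 2) vs A(x = x - 2). RACE on x (W-W).
Steps 3,4: A(r=x,w=x) vs B(r=-,w=y). No conflict.
First conflict at steps 1,2.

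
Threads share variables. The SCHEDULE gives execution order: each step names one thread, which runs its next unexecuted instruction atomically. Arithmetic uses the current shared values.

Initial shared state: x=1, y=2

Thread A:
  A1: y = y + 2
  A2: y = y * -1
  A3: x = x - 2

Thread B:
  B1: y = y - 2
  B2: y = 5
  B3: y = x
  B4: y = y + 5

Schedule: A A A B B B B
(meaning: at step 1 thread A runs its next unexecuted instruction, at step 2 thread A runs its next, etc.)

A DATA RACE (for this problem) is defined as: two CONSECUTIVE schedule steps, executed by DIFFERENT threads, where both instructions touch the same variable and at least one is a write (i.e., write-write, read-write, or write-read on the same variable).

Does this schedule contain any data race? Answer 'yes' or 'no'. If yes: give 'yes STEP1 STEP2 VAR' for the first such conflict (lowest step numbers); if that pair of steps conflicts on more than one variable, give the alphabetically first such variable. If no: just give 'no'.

Answer: no

Derivation:
Steps 1,2: same thread (A). No race.
Steps 2,3: same thread (A). No race.
Steps 3,4: A(r=x,w=x) vs B(r=y,w=y). No conflict.
Steps 4,5: same thread (B). No race.
Steps 5,6: same thread (B). No race.
Steps 6,7: same thread (B). No race.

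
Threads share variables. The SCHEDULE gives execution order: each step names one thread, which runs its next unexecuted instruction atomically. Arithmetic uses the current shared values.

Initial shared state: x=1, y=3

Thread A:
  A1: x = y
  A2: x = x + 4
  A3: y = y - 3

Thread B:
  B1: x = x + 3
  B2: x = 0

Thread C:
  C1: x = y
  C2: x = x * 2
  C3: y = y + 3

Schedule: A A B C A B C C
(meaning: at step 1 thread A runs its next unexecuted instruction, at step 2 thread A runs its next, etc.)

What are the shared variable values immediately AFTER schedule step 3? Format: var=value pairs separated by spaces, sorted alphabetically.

Step 1: thread A executes A1 (x = y). Shared: x=3 y=3. PCs: A@1 B@0 C@0
Step 2: thread A executes A2 (x = x + 4). Shared: x=7 y=3. PCs: A@2 B@0 C@0
Step 3: thread B executes B1 (x = x + 3). Shared: x=10 y=3. PCs: A@2 B@1 C@0

Answer: x=10 y=3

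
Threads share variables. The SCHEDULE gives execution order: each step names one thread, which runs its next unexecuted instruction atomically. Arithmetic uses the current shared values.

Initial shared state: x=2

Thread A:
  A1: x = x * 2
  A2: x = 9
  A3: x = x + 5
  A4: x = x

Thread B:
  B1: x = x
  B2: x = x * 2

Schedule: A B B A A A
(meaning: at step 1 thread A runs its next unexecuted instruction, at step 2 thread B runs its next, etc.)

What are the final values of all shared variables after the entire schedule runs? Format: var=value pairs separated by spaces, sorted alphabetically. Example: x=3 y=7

Answer: x=14

Derivation:
Step 1: thread A executes A1 (x = x * 2). Shared: x=4. PCs: A@1 B@0
Step 2: thread B executes B1 (x = x). Shared: x=4. PCs: A@1 B@1
Step 3: thread B executes B2 (x = x * 2). Shared: x=8. PCs: A@1 B@2
Step 4: thread A executes A2 (x = 9). Shared: x=9. PCs: A@2 B@2
Step 5: thread A executes A3 (x = x + 5). Shared: x=14. PCs: A@3 B@2
Step 6: thread A executes A4 (x = x). Shared: x=14. PCs: A@4 B@2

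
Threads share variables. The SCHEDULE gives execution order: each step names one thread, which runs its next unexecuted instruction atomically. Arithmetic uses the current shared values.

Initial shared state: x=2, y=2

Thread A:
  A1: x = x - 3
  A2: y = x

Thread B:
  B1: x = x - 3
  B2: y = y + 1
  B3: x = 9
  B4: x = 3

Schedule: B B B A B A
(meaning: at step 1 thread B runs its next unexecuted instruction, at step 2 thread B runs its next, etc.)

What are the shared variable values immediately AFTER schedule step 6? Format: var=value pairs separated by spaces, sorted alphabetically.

Answer: x=3 y=3

Derivation:
Step 1: thread B executes B1 (x = x - 3). Shared: x=-1 y=2. PCs: A@0 B@1
Step 2: thread B executes B2 (y = y + 1). Shared: x=-1 y=3. PCs: A@0 B@2
Step 3: thread B executes B3 (x = 9). Shared: x=9 y=3. PCs: A@0 B@3
Step 4: thread A executes A1 (x = x - 3). Shared: x=6 y=3. PCs: A@1 B@3
Step 5: thread B executes B4 (x = 3). Shared: x=3 y=3. PCs: A@1 B@4
Step 6: thread A executes A2 (y = x). Shared: x=3 y=3. PCs: A@2 B@4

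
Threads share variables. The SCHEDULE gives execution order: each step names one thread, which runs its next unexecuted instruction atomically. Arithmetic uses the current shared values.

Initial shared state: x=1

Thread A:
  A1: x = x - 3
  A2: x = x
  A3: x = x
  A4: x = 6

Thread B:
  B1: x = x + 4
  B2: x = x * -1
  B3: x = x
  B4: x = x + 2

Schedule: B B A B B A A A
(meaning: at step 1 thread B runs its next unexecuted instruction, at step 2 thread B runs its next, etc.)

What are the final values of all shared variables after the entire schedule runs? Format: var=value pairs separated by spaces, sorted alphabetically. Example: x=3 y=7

Step 1: thread B executes B1 (x = x + 4). Shared: x=5. PCs: A@0 B@1
Step 2: thread B executes B2 (x = x * -1). Shared: x=-5. PCs: A@0 B@2
Step 3: thread A executes A1 (x = x - 3). Shared: x=-8. PCs: A@1 B@2
Step 4: thread B executes B3 (x = x). Shared: x=-8. PCs: A@1 B@3
Step 5: thread B executes B4 (x = x + 2). Shared: x=-6. PCs: A@1 B@4
Step 6: thread A executes A2 (x = x). Shared: x=-6. PCs: A@2 B@4
Step 7: thread A executes A3 (x = x). Shared: x=-6. PCs: A@3 B@4
Step 8: thread A executes A4 (x = 6). Shared: x=6. PCs: A@4 B@4

Answer: x=6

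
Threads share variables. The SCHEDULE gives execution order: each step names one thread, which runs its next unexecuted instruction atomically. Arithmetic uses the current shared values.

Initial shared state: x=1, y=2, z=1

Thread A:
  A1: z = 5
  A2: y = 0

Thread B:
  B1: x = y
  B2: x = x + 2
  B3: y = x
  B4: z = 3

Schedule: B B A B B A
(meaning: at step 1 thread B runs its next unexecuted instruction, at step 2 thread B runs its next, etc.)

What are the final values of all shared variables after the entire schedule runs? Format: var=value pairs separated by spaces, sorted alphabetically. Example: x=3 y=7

Step 1: thread B executes B1 (x = y). Shared: x=2 y=2 z=1. PCs: A@0 B@1
Step 2: thread B executes B2 (x = x + 2). Shared: x=4 y=2 z=1. PCs: A@0 B@2
Step 3: thread A executes A1 (z = 5). Shared: x=4 y=2 z=5. PCs: A@1 B@2
Step 4: thread B executes B3 (y = x). Shared: x=4 y=4 z=5. PCs: A@1 B@3
Step 5: thread B executes B4 (z = 3). Shared: x=4 y=4 z=3. PCs: A@1 B@4
Step 6: thread A executes A2 (y = 0). Shared: x=4 y=0 z=3. PCs: A@2 B@4

Answer: x=4 y=0 z=3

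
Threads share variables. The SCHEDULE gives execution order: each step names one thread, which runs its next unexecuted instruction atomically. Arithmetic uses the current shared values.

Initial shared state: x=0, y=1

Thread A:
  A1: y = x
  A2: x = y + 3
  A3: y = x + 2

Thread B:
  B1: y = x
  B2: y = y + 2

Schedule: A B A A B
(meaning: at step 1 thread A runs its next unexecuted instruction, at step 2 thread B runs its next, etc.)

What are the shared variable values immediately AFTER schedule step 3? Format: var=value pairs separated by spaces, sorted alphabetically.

Answer: x=3 y=0

Derivation:
Step 1: thread A executes A1 (y = x). Shared: x=0 y=0. PCs: A@1 B@0
Step 2: thread B executes B1 (y = x). Shared: x=0 y=0. PCs: A@1 B@1
Step 3: thread A executes A2 (x = y + 3). Shared: x=3 y=0. PCs: A@2 B@1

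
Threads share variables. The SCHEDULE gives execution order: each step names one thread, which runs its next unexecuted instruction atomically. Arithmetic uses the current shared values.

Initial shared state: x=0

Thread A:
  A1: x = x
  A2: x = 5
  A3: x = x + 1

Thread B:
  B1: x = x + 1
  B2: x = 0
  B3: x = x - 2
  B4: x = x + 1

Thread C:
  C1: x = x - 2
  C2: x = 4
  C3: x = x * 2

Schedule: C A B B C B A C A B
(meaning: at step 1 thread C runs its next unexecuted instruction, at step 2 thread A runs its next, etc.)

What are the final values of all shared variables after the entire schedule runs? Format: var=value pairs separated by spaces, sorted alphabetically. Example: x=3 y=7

Step 1: thread C executes C1 (x = x - 2). Shared: x=-2. PCs: A@0 B@0 C@1
Step 2: thread A executes A1 (x = x). Shared: x=-2. PCs: A@1 B@0 C@1
Step 3: thread B executes B1 (x = x + 1). Shared: x=-1. PCs: A@1 B@1 C@1
Step 4: thread B executes B2 (x = 0). Shared: x=0. PCs: A@1 B@2 C@1
Step 5: thread C executes C2 (x = 4). Shared: x=4. PCs: A@1 B@2 C@2
Step 6: thread B executes B3 (x = x - 2). Shared: x=2. PCs: A@1 B@3 C@2
Step 7: thread A executes A2 (x = 5). Shared: x=5. PCs: A@2 B@3 C@2
Step 8: thread C executes C3 (x = x * 2). Shared: x=10. PCs: A@2 B@3 C@3
Step 9: thread A executes A3 (x = x + 1). Shared: x=11. PCs: A@3 B@3 C@3
Step 10: thread B executes B4 (x = x + 1). Shared: x=12. PCs: A@3 B@4 C@3

Answer: x=12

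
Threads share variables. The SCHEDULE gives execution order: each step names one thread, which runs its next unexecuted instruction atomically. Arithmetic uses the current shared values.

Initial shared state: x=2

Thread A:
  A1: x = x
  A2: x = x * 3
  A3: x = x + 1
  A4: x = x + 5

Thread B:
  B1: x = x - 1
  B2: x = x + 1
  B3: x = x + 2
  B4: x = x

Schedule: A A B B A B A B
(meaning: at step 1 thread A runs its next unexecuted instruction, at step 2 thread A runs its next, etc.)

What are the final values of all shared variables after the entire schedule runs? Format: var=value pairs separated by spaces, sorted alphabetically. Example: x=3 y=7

Step 1: thread A executes A1 (x = x). Shared: x=2. PCs: A@1 B@0
Step 2: thread A executes A2 (x = x * 3). Shared: x=6. PCs: A@2 B@0
Step 3: thread B executes B1 (x = x - 1). Shared: x=5. PCs: A@2 B@1
Step 4: thread B executes B2 (x = x + 1). Shared: x=6. PCs: A@2 B@2
Step 5: thread A executes A3 (x = x + 1). Shared: x=7. PCs: A@3 B@2
Step 6: thread B executes B3 (x = x + 2). Shared: x=9. PCs: A@3 B@3
Step 7: thread A executes A4 (x = x + 5). Shared: x=14. PCs: A@4 B@3
Step 8: thread B executes B4 (x = x). Shared: x=14. PCs: A@4 B@4

Answer: x=14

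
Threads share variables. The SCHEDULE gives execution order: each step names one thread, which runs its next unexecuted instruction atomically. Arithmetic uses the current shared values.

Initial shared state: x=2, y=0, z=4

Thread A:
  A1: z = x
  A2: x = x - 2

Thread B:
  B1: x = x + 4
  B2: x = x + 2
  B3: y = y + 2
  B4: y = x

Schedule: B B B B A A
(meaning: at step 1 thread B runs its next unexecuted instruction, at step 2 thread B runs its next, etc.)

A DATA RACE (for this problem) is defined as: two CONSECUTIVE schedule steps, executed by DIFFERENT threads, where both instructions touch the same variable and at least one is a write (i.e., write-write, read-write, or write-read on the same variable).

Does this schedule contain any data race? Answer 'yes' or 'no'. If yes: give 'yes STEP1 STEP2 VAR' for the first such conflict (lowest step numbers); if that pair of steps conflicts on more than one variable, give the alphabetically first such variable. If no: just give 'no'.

Answer: no

Derivation:
Steps 1,2: same thread (B). No race.
Steps 2,3: same thread (B). No race.
Steps 3,4: same thread (B). No race.
Steps 4,5: B(r=x,w=y) vs A(r=x,w=z). No conflict.
Steps 5,6: same thread (A). No race.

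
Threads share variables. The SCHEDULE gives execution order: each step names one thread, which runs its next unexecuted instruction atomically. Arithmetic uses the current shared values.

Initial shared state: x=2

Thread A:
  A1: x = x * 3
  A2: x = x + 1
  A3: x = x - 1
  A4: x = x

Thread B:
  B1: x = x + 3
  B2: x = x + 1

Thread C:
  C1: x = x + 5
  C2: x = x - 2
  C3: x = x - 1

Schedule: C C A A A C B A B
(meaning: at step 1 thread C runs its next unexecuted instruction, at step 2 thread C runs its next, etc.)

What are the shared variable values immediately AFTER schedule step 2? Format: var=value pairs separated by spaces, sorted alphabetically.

Answer: x=5

Derivation:
Step 1: thread C executes C1 (x = x + 5). Shared: x=7. PCs: A@0 B@0 C@1
Step 2: thread C executes C2 (x = x - 2). Shared: x=5. PCs: A@0 B@0 C@2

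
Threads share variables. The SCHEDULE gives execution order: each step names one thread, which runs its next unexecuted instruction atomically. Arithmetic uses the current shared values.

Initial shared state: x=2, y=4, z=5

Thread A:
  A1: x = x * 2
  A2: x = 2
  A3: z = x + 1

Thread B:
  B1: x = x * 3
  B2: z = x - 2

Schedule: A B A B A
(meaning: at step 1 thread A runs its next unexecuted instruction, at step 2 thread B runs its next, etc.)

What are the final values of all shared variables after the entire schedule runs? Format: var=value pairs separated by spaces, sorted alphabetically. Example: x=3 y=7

Answer: x=2 y=4 z=3

Derivation:
Step 1: thread A executes A1 (x = x * 2). Shared: x=4 y=4 z=5. PCs: A@1 B@0
Step 2: thread B executes B1 (x = x * 3). Shared: x=12 y=4 z=5. PCs: A@1 B@1
Step 3: thread A executes A2 (x = 2). Shared: x=2 y=4 z=5. PCs: A@2 B@1
Step 4: thread B executes B2 (z = x - 2). Shared: x=2 y=4 z=0. PCs: A@2 B@2
Step 5: thread A executes A3 (z = x + 1). Shared: x=2 y=4 z=3. PCs: A@3 B@2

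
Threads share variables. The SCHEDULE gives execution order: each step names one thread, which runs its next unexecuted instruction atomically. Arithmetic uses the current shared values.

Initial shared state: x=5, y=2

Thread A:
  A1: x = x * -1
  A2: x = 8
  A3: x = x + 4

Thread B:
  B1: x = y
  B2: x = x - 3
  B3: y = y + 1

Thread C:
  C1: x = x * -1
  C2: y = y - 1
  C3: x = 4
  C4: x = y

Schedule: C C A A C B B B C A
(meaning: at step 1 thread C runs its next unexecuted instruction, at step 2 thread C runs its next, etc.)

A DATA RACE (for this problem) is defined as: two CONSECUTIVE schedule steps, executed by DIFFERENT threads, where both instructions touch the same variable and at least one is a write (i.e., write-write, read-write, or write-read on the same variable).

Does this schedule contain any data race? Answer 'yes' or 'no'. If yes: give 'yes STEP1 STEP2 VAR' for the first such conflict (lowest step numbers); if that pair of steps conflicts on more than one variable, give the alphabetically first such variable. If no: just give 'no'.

Steps 1,2: same thread (C). No race.
Steps 2,3: C(r=y,w=y) vs A(r=x,w=x). No conflict.
Steps 3,4: same thread (A). No race.
Steps 4,5: A(x = 8) vs C(x = 4). RACE on x (W-W).
Steps 5,6: C(x = 4) vs B(x = y). RACE on x (W-W).
Steps 6,7: same thread (B). No race.
Steps 7,8: same thread (B). No race.
Steps 8,9: B(y = y + 1) vs C(x = y). RACE on y (W-R).
Steps 9,10: C(x = y) vs A(x = x + 4). RACE on x (W-W).
First conflict at steps 4,5.

Answer: yes 4 5 x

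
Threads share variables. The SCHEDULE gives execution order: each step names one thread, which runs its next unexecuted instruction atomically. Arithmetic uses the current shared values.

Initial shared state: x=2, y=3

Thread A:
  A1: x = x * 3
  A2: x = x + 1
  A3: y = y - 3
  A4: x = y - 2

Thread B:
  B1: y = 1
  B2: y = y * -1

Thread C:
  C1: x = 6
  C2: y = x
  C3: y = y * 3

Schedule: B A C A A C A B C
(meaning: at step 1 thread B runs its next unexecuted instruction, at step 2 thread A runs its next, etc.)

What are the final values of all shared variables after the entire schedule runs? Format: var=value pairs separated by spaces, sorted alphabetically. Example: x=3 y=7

Step 1: thread B executes B1 (y = 1). Shared: x=2 y=1. PCs: A@0 B@1 C@0
Step 2: thread A executes A1 (x = x * 3). Shared: x=6 y=1. PCs: A@1 B@1 C@0
Step 3: thread C executes C1 (x = 6). Shared: x=6 y=1. PCs: A@1 B@1 C@1
Step 4: thread A executes A2 (x = x + 1). Shared: x=7 y=1. PCs: A@2 B@1 C@1
Step 5: thread A executes A3 (y = y - 3). Shared: x=7 y=-2. PCs: A@3 B@1 C@1
Step 6: thread C executes C2 (y = x). Shared: x=7 y=7. PCs: A@3 B@1 C@2
Step 7: thread A executes A4 (x = y - 2). Shared: x=5 y=7. PCs: A@4 B@1 C@2
Step 8: thread B executes B2 (y = y * -1). Shared: x=5 y=-7. PCs: A@4 B@2 C@2
Step 9: thread C executes C3 (y = y * 3). Shared: x=5 y=-21. PCs: A@4 B@2 C@3

Answer: x=5 y=-21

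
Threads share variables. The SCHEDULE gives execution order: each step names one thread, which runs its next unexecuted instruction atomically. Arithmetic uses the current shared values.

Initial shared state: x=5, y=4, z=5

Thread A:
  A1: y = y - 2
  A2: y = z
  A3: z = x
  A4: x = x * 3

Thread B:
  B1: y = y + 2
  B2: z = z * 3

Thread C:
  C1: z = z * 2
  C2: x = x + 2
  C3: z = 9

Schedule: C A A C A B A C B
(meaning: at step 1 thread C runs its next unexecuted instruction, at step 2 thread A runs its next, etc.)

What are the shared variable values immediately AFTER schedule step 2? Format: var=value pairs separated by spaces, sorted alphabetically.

Step 1: thread C executes C1 (z = z * 2). Shared: x=5 y=4 z=10. PCs: A@0 B@0 C@1
Step 2: thread A executes A1 (y = y - 2). Shared: x=5 y=2 z=10. PCs: A@1 B@0 C@1

Answer: x=5 y=2 z=10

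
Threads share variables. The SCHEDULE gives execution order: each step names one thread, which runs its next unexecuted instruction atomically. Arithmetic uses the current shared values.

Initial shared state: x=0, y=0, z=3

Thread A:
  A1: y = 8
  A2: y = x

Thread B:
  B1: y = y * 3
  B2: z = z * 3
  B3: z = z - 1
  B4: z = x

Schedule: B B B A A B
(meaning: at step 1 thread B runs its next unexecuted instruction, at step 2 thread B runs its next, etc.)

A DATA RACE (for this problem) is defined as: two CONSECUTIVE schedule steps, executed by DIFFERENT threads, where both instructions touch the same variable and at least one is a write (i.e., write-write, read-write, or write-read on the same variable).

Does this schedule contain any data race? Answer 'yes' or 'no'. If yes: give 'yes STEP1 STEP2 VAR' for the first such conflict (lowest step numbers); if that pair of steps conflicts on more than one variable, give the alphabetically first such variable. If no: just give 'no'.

Answer: no

Derivation:
Steps 1,2: same thread (B). No race.
Steps 2,3: same thread (B). No race.
Steps 3,4: B(r=z,w=z) vs A(r=-,w=y). No conflict.
Steps 4,5: same thread (A). No race.
Steps 5,6: A(r=x,w=y) vs B(r=x,w=z). No conflict.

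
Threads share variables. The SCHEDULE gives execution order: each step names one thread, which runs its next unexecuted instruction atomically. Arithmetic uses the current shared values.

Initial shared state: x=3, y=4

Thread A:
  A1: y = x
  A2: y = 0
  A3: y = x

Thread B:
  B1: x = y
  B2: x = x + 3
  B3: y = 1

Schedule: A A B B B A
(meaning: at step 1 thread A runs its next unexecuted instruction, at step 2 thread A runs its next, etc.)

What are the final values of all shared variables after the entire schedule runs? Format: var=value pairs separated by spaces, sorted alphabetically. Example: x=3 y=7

Answer: x=3 y=3

Derivation:
Step 1: thread A executes A1 (y = x). Shared: x=3 y=3. PCs: A@1 B@0
Step 2: thread A executes A2 (y = 0). Shared: x=3 y=0. PCs: A@2 B@0
Step 3: thread B executes B1 (x = y). Shared: x=0 y=0. PCs: A@2 B@1
Step 4: thread B executes B2 (x = x + 3). Shared: x=3 y=0. PCs: A@2 B@2
Step 5: thread B executes B3 (y = 1). Shared: x=3 y=1. PCs: A@2 B@3
Step 6: thread A executes A3 (y = x). Shared: x=3 y=3. PCs: A@3 B@3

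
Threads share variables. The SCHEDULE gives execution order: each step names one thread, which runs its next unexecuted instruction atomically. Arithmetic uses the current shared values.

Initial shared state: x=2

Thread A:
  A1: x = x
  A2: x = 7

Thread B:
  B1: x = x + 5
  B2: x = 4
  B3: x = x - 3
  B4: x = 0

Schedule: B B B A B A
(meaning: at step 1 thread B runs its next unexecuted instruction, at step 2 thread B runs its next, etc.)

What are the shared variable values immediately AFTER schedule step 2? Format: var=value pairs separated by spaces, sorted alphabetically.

Answer: x=4

Derivation:
Step 1: thread B executes B1 (x = x + 5). Shared: x=7. PCs: A@0 B@1
Step 2: thread B executes B2 (x = 4). Shared: x=4. PCs: A@0 B@2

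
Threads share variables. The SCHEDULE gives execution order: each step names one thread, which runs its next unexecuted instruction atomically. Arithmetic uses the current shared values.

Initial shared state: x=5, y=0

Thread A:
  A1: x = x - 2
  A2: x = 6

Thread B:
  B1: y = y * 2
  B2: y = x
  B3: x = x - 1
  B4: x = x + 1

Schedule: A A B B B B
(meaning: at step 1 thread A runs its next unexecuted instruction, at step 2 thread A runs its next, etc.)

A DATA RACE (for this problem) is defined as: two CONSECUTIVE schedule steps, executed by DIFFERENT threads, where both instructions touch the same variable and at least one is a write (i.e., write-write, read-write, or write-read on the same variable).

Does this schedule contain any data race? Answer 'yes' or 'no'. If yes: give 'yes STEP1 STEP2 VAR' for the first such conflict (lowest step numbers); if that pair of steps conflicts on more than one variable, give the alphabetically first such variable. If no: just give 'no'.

Answer: no

Derivation:
Steps 1,2: same thread (A). No race.
Steps 2,3: A(r=-,w=x) vs B(r=y,w=y). No conflict.
Steps 3,4: same thread (B). No race.
Steps 4,5: same thread (B). No race.
Steps 5,6: same thread (B). No race.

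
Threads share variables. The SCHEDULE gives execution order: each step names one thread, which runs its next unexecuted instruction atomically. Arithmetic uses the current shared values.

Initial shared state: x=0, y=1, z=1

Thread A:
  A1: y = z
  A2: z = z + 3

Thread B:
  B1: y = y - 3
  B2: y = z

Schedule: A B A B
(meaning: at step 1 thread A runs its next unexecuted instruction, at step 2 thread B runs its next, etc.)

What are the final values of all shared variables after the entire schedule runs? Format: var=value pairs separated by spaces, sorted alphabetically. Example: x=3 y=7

Answer: x=0 y=4 z=4

Derivation:
Step 1: thread A executes A1 (y = z). Shared: x=0 y=1 z=1. PCs: A@1 B@0
Step 2: thread B executes B1 (y = y - 3). Shared: x=0 y=-2 z=1. PCs: A@1 B@1
Step 3: thread A executes A2 (z = z + 3). Shared: x=0 y=-2 z=4. PCs: A@2 B@1
Step 4: thread B executes B2 (y = z). Shared: x=0 y=4 z=4. PCs: A@2 B@2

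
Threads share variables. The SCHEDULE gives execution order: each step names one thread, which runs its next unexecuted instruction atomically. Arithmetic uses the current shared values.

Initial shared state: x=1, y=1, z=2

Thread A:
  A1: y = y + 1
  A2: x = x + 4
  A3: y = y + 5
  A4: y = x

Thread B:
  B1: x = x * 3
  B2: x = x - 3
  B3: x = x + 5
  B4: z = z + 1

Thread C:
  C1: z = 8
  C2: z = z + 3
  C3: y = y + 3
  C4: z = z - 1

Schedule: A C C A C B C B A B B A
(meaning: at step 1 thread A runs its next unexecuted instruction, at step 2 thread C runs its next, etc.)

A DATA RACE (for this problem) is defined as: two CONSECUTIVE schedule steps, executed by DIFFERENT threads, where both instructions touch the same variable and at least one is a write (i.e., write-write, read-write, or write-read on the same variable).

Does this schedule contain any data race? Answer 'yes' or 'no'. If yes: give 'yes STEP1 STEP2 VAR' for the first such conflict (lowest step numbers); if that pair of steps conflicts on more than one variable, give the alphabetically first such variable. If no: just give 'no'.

Steps 1,2: A(r=y,w=y) vs C(r=-,w=z). No conflict.
Steps 2,3: same thread (C). No race.
Steps 3,4: C(r=z,w=z) vs A(r=x,w=x). No conflict.
Steps 4,5: A(r=x,w=x) vs C(r=y,w=y). No conflict.
Steps 5,6: C(r=y,w=y) vs B(r=x,w=x). No conflict.
Steps 6,7: B(r=x,w=x) vs C(r=z,w=z). No conflict.
Steps 7,8: C(r=z,w=z) vs B(r=x,w=x). No conflict.
Steps 8,9: B(r=x,w=x) vs A(r=y,w=y). No conflict.
Steps 9,10: A(r=y,w=y) vs B(r=x,w=x). No conflict.
Steps 10,11: same thread (B). No race.
Steps 11,12: B(r=z,w=z) vs A(r=x,w=y). No conflict.

Answer: no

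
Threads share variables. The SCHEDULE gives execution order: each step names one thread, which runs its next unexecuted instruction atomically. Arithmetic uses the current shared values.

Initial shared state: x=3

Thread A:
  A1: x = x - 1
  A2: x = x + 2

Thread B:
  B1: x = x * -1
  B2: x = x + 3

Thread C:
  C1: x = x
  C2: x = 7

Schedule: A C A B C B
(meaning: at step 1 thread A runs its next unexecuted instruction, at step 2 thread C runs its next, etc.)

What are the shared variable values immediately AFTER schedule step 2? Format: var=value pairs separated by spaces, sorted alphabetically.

Step 1: thread A executes A1 (x = x - 1). Shared: x=2. PCs: A@1 B@0 C@0
Step 2: thread C executes C1 (x = x). Shared: x=2. PCs: A@1 B@0 C@1

Answer: x=2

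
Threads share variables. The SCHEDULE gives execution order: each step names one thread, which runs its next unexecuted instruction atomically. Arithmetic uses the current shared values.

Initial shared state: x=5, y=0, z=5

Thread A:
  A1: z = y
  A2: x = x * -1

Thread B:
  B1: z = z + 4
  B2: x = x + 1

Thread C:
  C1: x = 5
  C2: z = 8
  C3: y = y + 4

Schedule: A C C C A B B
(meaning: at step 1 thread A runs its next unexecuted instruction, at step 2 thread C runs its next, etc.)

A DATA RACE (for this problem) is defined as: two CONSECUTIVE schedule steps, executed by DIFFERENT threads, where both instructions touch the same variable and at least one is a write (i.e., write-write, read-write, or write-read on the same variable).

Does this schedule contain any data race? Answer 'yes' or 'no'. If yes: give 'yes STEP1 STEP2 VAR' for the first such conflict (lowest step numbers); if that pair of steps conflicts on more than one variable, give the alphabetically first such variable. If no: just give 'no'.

Answer: no

Derivation:
Steps 1,2: A(r=y,w=z) vs C(r=-,w=x). No conflict.
Steps 2,3: same thread (C). No race.
Steps 3,4: same thread (C). No race.
Steps 4,5: C(r=y,w=y) vs A(r=x,w=x). No conflict.
Steps 5,6: A(r=x,w=x) vs B(r=z,w=z). No conflict.
Steps 6,7: same thread (B). No race.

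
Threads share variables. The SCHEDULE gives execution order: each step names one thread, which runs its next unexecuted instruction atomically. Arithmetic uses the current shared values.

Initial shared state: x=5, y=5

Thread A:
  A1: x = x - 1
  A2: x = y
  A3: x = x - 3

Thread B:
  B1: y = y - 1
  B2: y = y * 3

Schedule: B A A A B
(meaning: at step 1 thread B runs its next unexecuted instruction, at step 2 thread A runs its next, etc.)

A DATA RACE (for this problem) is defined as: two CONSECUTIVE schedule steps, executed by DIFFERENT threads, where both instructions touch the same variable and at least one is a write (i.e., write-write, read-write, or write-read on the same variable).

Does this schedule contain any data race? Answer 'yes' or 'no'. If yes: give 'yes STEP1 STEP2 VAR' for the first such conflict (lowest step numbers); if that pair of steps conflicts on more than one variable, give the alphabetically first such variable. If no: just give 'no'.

Steps 1,2: B(r=y,w=y) vs A(r=x,w=x). No conflict.
Steps 2,3: same thread (A). No race.
Steps 3,4: same thread (A). No race.
Steps 4,5: A(r=x,w=x) vs B(r=y,w=y). No conflict.

Answer: no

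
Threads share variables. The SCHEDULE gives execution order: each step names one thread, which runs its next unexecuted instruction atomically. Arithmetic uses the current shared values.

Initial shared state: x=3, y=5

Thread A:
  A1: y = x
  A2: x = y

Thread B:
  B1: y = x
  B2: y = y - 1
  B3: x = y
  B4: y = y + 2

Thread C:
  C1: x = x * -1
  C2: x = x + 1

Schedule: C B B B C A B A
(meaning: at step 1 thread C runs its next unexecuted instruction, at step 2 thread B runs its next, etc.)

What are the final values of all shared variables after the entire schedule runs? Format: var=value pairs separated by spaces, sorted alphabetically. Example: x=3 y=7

Step 1: thread C executes C1 (x = x * -1). Shared: x=-3 y=5. PCs: A@0 B@0 C@1
Step 2: thread B executes B1 (y = x). Shared: x=-3 y=-3. PCs: A@0 B@1 C@1
Step 3: thread B executes B2 (y = y - 1). Shared: x=-3 y=-4. PCs: A@0 B@2 C@1
Step 4: thread B executes B3 (x = y). Shared: x=-4 y=-4. PCs: A@0 B@3 C@1
Step 5: thread C executes C2 (x = x + 1). Shared: x=-3 y=-4. PCs: A@0 B@3 C@2
Step 6: thread A executes A1 (y = x). Shared: x=-3 y=-3. PCs: A@1 B@3 C@2
Step 7: thread B executes B4 (y = y + 2). Shared: x=-3 y=-1. PCs: A@1 B@4 C@2
Step 8: thread A executes A2 (x = y). Shared: x=-1 y=-1. PCs: A@2 B@4 C@2

Answer: x=-1 y=-1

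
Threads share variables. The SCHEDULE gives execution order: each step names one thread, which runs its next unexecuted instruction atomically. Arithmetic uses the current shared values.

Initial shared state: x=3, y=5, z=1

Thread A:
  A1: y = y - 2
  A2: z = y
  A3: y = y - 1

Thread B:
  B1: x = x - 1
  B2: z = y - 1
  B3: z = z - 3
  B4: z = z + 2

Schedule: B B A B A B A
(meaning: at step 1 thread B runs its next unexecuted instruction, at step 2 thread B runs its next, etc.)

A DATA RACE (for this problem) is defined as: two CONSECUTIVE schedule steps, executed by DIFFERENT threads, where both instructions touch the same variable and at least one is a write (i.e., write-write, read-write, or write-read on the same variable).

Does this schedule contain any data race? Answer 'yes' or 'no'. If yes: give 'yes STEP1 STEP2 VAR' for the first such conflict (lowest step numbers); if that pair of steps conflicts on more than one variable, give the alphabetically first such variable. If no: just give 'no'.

Steps 1,2: same thread (B). No race.
Steps 2,3: B(z = y - 1) vs A(y = y - 2). RACE on y (R-W).
Steps 3,4: A(r=y,w=y) vs B(r=z,w=z). No conflict.
Steps 4,5: B(z = z - 3) vs A(z = y). RACE on z (W-W).
Steps 5,6: A(z = y) vs B(z = z + 2). RACE on z (W-W).
Steps 6,7: B(r=z,w=z) vs A(r=y,w=y). No conflict.
First conflict at steps 2,3.

Answer: yes 2 3 y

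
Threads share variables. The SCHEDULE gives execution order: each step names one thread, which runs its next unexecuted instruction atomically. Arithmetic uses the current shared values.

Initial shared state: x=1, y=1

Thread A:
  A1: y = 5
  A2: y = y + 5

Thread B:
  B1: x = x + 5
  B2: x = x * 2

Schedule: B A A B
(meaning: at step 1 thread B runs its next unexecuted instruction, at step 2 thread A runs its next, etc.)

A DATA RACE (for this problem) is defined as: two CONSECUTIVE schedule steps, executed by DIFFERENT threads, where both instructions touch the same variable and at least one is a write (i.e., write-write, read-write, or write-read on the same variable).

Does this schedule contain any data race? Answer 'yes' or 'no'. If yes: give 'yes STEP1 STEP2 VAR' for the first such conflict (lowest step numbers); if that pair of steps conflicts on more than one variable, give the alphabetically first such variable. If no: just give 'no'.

Answer: no

Derivation:
Steps 1,2: B(r=x,w=x) vs A(r=-,w=y). No conflict.
Steps 2,3: same thread (A). No race.
Steps 3,4: A(r=y,w=y) vs B(r=x,w=x). No conflict.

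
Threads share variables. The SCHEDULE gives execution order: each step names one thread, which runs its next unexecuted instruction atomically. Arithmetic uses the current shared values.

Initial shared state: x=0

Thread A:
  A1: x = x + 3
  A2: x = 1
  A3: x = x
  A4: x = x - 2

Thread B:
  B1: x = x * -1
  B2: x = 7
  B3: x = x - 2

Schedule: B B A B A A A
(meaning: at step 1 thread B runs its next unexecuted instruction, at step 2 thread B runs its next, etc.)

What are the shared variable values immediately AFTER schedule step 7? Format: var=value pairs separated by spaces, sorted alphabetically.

Step 1: thread B executes B1 (x = x * -1). Shared: x=0. PCs: A@0 B@1
Step 2: thread B executes B2 (x = 7). Shared: x=7. PCs: A@0 B@2
Step 3: thread A executes A1 (x = x + 3). Shared: x=10. PCs: A@1 B@2
Step 4: thread B executes B3 (x = x - 2). Shared: x=8. PCs: A@1 B@3
Step 5: thread A executes A2 (x = 1). Shared: x=1. PCs: A@2 B@3
Step 6: thread A executes A3 (x = x). Shared: x=1. PCs: A@3 B@3
Step 7: thread A executes A4 (x = x - 2). Shared: x=-1. PCs: A@4 B@3

Answer: x=-1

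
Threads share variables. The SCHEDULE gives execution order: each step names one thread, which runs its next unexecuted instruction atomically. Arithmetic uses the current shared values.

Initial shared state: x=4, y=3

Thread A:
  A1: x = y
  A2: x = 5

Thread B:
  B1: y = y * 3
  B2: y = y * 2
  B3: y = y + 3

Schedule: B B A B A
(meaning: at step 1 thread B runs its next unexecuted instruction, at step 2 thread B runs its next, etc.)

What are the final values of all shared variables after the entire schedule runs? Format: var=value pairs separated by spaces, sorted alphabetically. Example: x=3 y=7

Step 1: thread B executes B1 (y = y * 3). Shared: x=4 y=9. PCs: A@0 B@1
Step 2: thread B executes B2 (y = y * 2). Shared: x=4 y=18. PCs: A@0 B@2
Step 3: thread A executes A1 (x = y). Shared: x=18 y=18. PCs: A@1 B@2
Step 4: thread B executes B3 (y = y + 3). Shared: x=18 y=21. PCs: A@1 B@3
Step 5: thread A executes A2 (x = 5). Shared: x=5 y=21. PCs: A@2 B@3

Answer: x=5 y=21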